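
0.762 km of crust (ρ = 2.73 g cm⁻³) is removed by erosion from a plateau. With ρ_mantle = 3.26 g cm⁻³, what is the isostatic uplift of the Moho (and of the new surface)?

0.638 km

Unloading: uplift u = e ρ_c/ρ_m = 0.762 km × 2.73/3.26 = 0.638 km.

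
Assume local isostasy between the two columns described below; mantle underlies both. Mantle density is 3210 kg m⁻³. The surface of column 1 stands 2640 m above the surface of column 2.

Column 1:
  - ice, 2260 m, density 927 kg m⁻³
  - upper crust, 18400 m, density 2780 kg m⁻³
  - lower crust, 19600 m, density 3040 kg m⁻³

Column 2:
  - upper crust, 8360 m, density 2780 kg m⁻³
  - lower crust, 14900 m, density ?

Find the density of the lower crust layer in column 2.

2920 kg m⁻³

Take the compensation level at the base of the deeper column (depth z_c below the surface of column 1) and equate Σ ρ_i t_i down to z_c; mantle fills any gap and the z_c terms cancel.
Column 1: 2260×927 + 18400×2780 + 19600×3040 + (z_c − 40260)×3210
Column 2: 2640×0 + 8360×2780 + 14900×ρ + (z_c − 2640 − 23260)×3210
The z_c×3210 term appears on both sides and cancels. Collect the known terms of each column as K = Σ(ρt)_known − 3210 × (depth of known layers): K_1 = 112831020 − 3210×40260 = −16403580; K_2 = 23240800 − 3210×(2640 + 23260) = −59898200.
Balance: K_1 = K_2 + 14900×ρ, so ρ = (K_1 − K_2)/14900 = 43494600/14900 = 2920 kg m⁻³.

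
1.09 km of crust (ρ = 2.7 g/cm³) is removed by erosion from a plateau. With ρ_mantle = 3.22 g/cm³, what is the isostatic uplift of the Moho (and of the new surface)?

Unloading: uplift u = e ρ_c/ρ_m = 1.09 km × 2.7/3.22 = 0.914 km.

0.914 km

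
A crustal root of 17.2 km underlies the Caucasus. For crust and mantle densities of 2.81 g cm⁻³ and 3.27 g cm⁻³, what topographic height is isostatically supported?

By Archimedes' principle applied to the lithosphere: ρ_c h = (ρ_m − ρ_c) r.
h = r (ρ_m − ρ_c) / ρ_c = 17.2 km × (3.27 − 2.81) / 2.81 = 2.82 km.

2.82 km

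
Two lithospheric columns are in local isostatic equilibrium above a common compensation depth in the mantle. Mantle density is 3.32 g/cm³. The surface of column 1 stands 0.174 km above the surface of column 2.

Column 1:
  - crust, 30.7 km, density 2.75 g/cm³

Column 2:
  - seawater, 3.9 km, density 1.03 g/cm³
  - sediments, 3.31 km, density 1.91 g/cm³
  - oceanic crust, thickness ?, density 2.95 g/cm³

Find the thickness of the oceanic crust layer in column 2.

8.98 km

Take the compensation level at the base of the deeper column (depth z_c below the surface of column 1) and equate Σ ρ_i t_i down to z_c; mantle fills any gap and the z_c terms cancel.
Column 1: 30.7×2.75 + (z_c − 30.7)×3.32
Column 2: 0.174×0 + 3.9×1.03 + 3.31×1.91 + x×2.95 + (z_c − 0.174 − 7.21 − x)×3.32
The z_c×3.32 term appears on both sides and cancels. Collect the known terms of each column as K = Σ(ρt)_known − 3.32 × (depth of known layers): K_1 = 84.425 − 3.32×30.7 = −17.499; K_2 = 10.3391 − 3.32×(0.174 + 7.21) = −14.17578.
Balance: K_1 = K_2 − x×(3.32 − 2.95), so x = (K_2 − K_1)/(3.32 − 2.95) = 3.32322/0.37 = 8.98 km.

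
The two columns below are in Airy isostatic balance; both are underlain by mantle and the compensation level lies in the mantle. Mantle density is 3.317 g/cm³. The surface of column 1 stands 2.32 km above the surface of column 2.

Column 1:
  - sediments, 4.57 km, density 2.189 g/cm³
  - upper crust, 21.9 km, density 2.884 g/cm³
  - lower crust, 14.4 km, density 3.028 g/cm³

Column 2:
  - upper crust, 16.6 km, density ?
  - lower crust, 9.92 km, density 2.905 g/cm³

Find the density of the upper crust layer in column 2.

Take the compensation level at the base of the deeper column (depth z_c below the surface of column 1) and equate Σ ρ_i t_i down to z_c; mantle fills any gap and the z_c terms cancel.
Column 1: 4.57×2.189 + 21.9×2.884 + 14.4×3.028 + (z_c − 40.87)×3.317
Column 2: 2.32×0 + 16.6×ρ + 9.92×2.905 + (z_c − 2.32 − 26.52)×3.317
The z_c×3.317 term appears on both sides and cancels. Collect the known terms of each column as K = Σ(ρt)_known − 3.317 × (depth of known layers): K_1 = 116.76653 − 3.317×40.87 = −18.79926; K_2 = 28.8176 − 3.317×(2.32 + 26.52) = −66.84468.
Balance: K_1 = K_2 + 16.6×ρ, so ρ = (K_1 − K_2)/16.6 = 48.0454/16.6 = 2.89 g/cm³.

2.89 g/cm³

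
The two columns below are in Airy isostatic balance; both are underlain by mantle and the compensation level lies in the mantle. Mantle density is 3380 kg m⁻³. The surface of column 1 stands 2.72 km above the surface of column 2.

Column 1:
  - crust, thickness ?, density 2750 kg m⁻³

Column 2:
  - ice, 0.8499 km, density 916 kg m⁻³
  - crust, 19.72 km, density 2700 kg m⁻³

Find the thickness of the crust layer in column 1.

Take the compensation level at the base of the deeper column (depth z_c below the surface of column 1) and equate Σ ρ_i t_i down to z_c; mantle fills any gap and the z_c terms cancel.
Column 1: x×2750 + (z_c − 0 − x)×3380
Column 2: 2.72×0 + 0.8499×916 + 19.72×2700 + (z_c − 2.72 − 20.5699)×3380
The z_c×3380 term appears on both sides and cancels. Collect the known terms of each column as K = Σ(ρt)_known − 3380 × (depth of known layers): K_1 = 0 − 3380×0 = 0; K_2 = 54022.5084 − 3380×(2.72 + 20.5699) = −24697.3536.
Balance: K_1 − x×(3380 − 2750) = K_2, so x = (K_1 − K_2)/(3380 − 2750) = 24697.4/630 = 39.2 km.

39.2 km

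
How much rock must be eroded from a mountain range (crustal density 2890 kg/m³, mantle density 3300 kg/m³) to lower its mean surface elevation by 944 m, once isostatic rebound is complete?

Net drop Δ = e − u = e − e ρ_c/ρ_m = e (ρ_m − ρ_c)/ρ_m.
e = Δ ρ_m/(ρ_m − ρ_c) = 944 m × 3300/410 = 7600 m.

7600 m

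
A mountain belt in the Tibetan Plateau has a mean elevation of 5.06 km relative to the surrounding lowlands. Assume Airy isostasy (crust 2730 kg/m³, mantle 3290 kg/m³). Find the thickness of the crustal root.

24.7 km

In Airy isostatic equilibrium: the weight of the topography is balanced by the buoyancy of the root, ρ_c h = (ρ_m − ρ_c) r.
r = h · ρ_c / (ρ_m − ρ_c) = 5.06 km × 2730 / (3290 − 2730) = 24.7 km.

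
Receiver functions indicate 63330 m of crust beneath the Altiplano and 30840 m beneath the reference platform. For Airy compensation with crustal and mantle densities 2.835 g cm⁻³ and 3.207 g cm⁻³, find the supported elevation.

3770 m

Excess crust Δ = 63330 m − 30840 m = 32490 m, split between elevation h and root r with h + r = Δ.
Airy balance ρ_c h = (ρ_m − ρ_c) r gives r = h ρ_c/(ρ_m − ρ_c), so h (1 + ρ_c/(ρ_m − ρ_c)) = Δ, i.e. h = Δ (ρ_m − ρ_c)/ρ_m.
h = 32490 m × 0.372/3.207 = 3770 m.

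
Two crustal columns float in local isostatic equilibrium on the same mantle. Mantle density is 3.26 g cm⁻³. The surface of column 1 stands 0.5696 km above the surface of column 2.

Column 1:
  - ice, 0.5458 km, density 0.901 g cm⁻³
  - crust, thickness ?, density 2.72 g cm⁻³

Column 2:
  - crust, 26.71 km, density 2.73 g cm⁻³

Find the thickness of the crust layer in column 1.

Take the compensation level at the base of the deeper column (depth z_c below the surface of column 1) and equate Σ ρ_i t_i down to z_c; mantle fills any gap and the z_c terms cancel.
Column 1: 0.5458×0.901 + x×2.72 + (z_c − 0.5458 − x)×3.26
Column 2: 0.5696×0 + 26.71×2.73 + (z_c − 0.5696 − 26.71)×3.26
The z_c×3.26 term appears on both sides and cancels. Collect the known terms of each column as K = Σ(ρt)_known − 3.26 × (depth of known layers): K_1 = 0.4917658 − 3.26×0.5458 = −1.2875422; K_2 = 72.9183 − 3.26×(0.5696 + 26.71) = −16.013196.
Balance: K_1 − x×(3.26 − 2.72) = K_2, so x = (K_1 − K_2)/(3.26 − 2.72) = 14.7257/0.54 = 27.3 km.

27.3 km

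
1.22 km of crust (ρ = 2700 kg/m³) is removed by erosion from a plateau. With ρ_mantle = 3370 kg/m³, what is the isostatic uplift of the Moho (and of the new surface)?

0.977 km

Unloading: uplift u = e ρ_c/ρ_m = 1.22 km × 2700/3370 = 0.977 km.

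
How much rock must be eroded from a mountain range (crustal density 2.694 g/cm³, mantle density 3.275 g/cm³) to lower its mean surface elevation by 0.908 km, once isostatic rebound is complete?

Net drop Δ = e − u = e − e ρ_c/ρ_m = e (ρ_m − ρ_c)/ρ_m.
e = Δ ρ_m/(ρ_m − ρ_c) = 0.908 km × 3.275/0.581 = 5.12 km.

5.12 km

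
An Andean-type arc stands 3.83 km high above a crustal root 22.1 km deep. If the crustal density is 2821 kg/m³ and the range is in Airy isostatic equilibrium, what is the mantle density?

Airy balance: ρ_c h = (ρ_m − ρ_c) r → ρ_m = ρ_c (1 + h/r).
ρ_m = 2821 × (1 + 3.83 km/22.1 km) = 3310 kg/m³.

3310 kg/m³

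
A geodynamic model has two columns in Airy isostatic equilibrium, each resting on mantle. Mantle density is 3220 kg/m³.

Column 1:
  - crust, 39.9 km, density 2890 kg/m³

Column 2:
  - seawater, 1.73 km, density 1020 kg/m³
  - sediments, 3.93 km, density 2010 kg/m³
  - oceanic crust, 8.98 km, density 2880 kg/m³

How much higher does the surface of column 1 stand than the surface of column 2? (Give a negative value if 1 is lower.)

For any compensation level in the mantle, the mantle terms cancel and isostasy reduces to e = (Σt_1 − Σt_2) − (Σ(ρt)_1 − Σ(ρt)_2) / ρ_m.
Σt_1 = 39.9 km; Σt_2 = 14.64 km; Σ(ρt)_1 = 115311; Σ(ρt)_2 = 35526.3 (in km·kg/m³).
e = (39.9 − 14.64) − (115311 − 35526.3) / 3220 = 0.482 km.

0.482 km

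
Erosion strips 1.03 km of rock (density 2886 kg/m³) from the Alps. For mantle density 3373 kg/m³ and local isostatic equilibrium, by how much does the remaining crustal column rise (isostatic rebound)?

0.881 km

Unloading: uplift u = e ρ_c/ρ_m = 1.03 km × 2886/3373 = 0.881 km.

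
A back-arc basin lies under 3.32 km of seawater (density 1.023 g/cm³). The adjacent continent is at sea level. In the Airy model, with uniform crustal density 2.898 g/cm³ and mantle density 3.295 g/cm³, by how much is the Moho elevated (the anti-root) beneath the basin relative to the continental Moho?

15.7 km

For local isostatic compensation: replacing crust with seawater at the top is compensated by replacing crust with mantle at the base: d (ρ_c − ρ_w) = a (ρ_m − ρ_c).
a = d (ρ_c − ρ_w)/(ρ_m − ρ_c) = 3.32 km × 1.875/0.397 = 15.7 km.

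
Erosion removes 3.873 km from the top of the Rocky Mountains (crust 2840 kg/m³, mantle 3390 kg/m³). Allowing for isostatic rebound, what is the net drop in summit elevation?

0.628 km

Rebound u = e ρ_c/ρ_m = 3.873 km × 2840/3390 = 3.245 km.
Net surface drop = e − u = 3.873 km − 3.245 km = e (ρ_m − ρ_c)/ρ_m = 0.628 km.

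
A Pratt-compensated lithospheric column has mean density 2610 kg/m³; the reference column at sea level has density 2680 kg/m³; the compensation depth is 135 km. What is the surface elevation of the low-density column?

3.62 km

ρ_ref D = ρ (D + h) → h = D (ρ_ref − ρ)/ρ.
h = 135 km × (2680 − 2610)/2610 = 3.62 km.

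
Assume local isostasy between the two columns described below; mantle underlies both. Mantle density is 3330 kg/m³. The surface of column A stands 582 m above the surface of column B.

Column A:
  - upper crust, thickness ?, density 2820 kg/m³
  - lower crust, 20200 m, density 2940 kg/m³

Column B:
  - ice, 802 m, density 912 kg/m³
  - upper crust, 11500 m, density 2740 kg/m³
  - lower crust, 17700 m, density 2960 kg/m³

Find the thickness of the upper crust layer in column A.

Take the compensation level at the base of the deeper column (depth z_c below the surface of column A) and equate Σ ρ_i t_i down to z_c; mantle fills any gap and the z_c terms cancel.
Column A: x×2820 + 20200×2940 + (z_c − 20200 − x)×3330
Column B: 582×0 + 802×912 + 11500×2740 + 17700×2960 + (z_c − 582 − 30002)×3330
The z_c×3330 term appears on both sides and cancels. Collect the known terms of each column as K = Σ(ρt)_known − 3330 × (depth of known layers): K_A = 59388000 − 3330×20200 = −7878000; K_B = 84633424 − 3330×(582 + 30002) = −17211296.
Balance: K_A − x×(3330 − 2820) = K_B, so x = (K_A − K_B)/(3330 − 2820) = 9333300/510 = 18300 m.

18300 m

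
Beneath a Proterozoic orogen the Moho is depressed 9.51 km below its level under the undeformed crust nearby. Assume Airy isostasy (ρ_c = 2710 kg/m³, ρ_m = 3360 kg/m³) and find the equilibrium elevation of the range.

Balancing pressure at the compensation depth: ρ_c h = (ρ_m − ρ_c) r.
h = r (ρ_m − ρ_c) / ρ_c = 9.51 km × (3360 − 2710) / 2710 = 2.28 km.

2.28 km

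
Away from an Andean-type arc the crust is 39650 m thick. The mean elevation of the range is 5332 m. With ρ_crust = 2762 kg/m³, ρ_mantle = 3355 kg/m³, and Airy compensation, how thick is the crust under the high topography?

69800 m

Root depth r = h ρ_c / (ρ_m − ρ_c) = 5332 m × 2762 / 593 = 24830 m.
Total thickness = T + h + r = 39650 m + 5332 m + 24830 m = 69800 m.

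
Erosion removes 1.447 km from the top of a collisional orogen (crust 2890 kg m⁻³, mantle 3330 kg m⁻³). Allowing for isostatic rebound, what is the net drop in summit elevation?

0.191 km

Rebound u = e ρ_c/ρ_m = 1.447 km × 2890/3330 = 1.256 km.
Net surface drop = e − u = 1.447 km − 1.256 km = e (ρ_m − ρ_c)/ρ_m = 0.191 km.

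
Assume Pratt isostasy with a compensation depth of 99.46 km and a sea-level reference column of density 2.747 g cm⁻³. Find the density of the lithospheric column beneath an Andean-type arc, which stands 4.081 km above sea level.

Pratt balance: ρ_ref D = ρ (D + h).
ρ = ρ_ref D/(D + h) = 2.747 × 99.46 km/(99.46 km + 4.081 km) = 2.64 g cm⁻³.

2.64 g cm⁻³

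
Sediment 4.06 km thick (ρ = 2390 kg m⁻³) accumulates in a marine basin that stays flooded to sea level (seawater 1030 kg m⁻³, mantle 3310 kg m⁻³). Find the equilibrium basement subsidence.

2.42 km

Submarine loading: the sediment displaces seawater, and the subsidence is in turn flooded, so s (ρ_m − ρ_w) = t (ρ_sed − ρ_w).
s = 4.06 km × (2390 − 1030) / (3310 − 1030) = 2.42 km.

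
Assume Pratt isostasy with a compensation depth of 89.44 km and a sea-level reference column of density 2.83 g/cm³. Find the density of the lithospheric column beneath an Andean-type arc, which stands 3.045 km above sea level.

2.74 g/cm³

Pratt balance: ρ_ref D = ρ (D + h).
ρ = ρ_ref D/(D + h) = 2.83 × 89.44 km/(89.44 km + 3.045 km) = 2.74 g/cm³.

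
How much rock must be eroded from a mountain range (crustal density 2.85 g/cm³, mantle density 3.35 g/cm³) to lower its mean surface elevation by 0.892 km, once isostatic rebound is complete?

5.98 km

Net drop Δ = e − u = e − e ρ_c/ρ_m = e (ρ_m − ρ_c)/ρ_m.
e = Δ ρ_m/(ρ_m − ρ_c) = 0.892 km × 3.35/0.5 = 5.98 km.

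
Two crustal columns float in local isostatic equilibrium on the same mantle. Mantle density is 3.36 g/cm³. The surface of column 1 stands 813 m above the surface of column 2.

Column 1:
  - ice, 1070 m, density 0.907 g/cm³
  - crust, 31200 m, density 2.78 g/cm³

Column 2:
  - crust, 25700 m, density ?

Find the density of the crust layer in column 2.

2.66 g/cm³

Take the compensation level at the base of the deeper column (depth z_c below the surface of column 1) and equate Σ ρ_i t_i down to z_c; mantle fills any gap and the z_c terms cancel.
Column 1: 1070×0.907 + 31200×2.78 + (z_c − 32270)×3.36
Column 2: 813×0 + 25700×ρ + (z_c − 813 − 25700)×3.36
The z_c×3.36 term appears on both sides and cancels. Collect the known terms of each column as K = Σ(ρt)_known − 3.36 × (depth of known layers): K_1 = 87706.49 − 3.36×32270 = −20720.71; K_2 = 0 − 3.36×(813 + 25700) = −89083.68.
Balance: K_1 = K_2 + 25700×ρ, so ρ = (K_1 − K_2)/25700 = 68363/25700 = 2.66 g/cm³.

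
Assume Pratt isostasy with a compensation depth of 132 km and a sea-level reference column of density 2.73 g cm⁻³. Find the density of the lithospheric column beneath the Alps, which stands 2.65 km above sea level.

Pratt balance: ρ_ref D = ρ (D + h).
ρ = ρ_ref D/(D + h) = 2.73 × 132 km/(132 km + 2.65 km) = 2.68 g cm⁻³.

2.68 g cm⁻³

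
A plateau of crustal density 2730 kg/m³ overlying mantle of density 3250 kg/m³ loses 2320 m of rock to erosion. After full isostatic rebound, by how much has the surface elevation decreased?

Rebound u = e ρ_c/ρ_m = 2320 m × 2730/3250 = 1949 m.
Net surface drop = e − u = 2320 m − 1949 m = e (ρ_m − ρ_c)/ρ_m = 371 m.

371 m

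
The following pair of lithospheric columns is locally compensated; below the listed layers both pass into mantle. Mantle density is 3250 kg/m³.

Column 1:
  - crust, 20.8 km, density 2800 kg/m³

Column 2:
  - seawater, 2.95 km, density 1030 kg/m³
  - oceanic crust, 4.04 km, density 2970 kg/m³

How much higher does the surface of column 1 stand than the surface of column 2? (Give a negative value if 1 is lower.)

0.517 km

For any compensation level in the mantle, the mantle terms cancel and isostasy reduces to e = (Σt_1 − Σt_2) − (Σ(ρt)_1 − Σ(ρt)_2) / ρ_m.
Σt_1 = 20.8 km; Σt_2 = 6.99 km; Σ(ρt)_1 = 58240; Σ(ρt)_2 = 15037.3 (in km·kg/m³).
e = (20.8 − 6.99) − (58240 − 15037.3) / 3250 = 0.517 km.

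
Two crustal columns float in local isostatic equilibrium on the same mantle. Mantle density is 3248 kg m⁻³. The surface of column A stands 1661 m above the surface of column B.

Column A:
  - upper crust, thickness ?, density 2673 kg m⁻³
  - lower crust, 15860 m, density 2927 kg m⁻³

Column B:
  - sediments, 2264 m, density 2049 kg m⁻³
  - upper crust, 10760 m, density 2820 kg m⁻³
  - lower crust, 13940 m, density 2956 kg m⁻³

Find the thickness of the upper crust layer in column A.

20300 m

Take the compensation level at the base of the deeper column (depth z_c below the surface of column A) and equate Σ ρ_i t_i down to z_c; mantle fills any gap and the z_c terms cancel.
Column A: x×2673 + 15860×2927 + (z_c − 15860 − x)×3248
Column B: 1661×0 + 2264×2049 + 10760×2820 + 13940×2956 + (z_c − 1661 − 26964)×3248
The z_c×3248 term appears on both sides and cancels. Collect the known terms of each column as K = Σ(ρt)_known − 3248 × (depth of known layers): K_A = 46422220 − 3248×15860 = −5091060; K_B = 76188776 − 3248×(1661 + 26964) = −16785224.
Balance: K_A − x×(3248 − 2673) = K_B, so x = (K_A − K_B)/(3248 − 2673) = 11694200/575 = 20300 m.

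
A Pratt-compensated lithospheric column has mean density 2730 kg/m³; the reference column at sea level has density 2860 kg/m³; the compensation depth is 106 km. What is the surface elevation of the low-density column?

5.05 km

ρ_ref D = ρ (D + h) → h = D (ρ_ref − ρ)/ρ.
h = 106 km × (2860 − 2730)/2730 = 5.05 km.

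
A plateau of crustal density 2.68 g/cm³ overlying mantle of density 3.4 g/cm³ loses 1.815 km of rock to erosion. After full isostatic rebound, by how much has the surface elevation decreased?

Rebound u = e ρ_c/ρ_m = 1.815 km × 2.68/3.4 = 1.431 km.
Net surface drop = e − u = 1.815 km − 1.431 km = e (ρ_m − ρ_c)/ρ_m = 0.384 km.

0.384 km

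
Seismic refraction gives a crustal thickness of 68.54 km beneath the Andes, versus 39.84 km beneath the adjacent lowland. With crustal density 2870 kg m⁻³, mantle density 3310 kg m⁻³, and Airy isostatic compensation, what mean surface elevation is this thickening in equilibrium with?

3.82 km

Excess crust Δ = 68.54 km − 39.84 km = 28.7 km, split between elevation h and root r with h + r = Δ.
Airy balance ρ_c h = (ρ_m − ρ_c) r gives r = h ρ_c/(ρ_m − ρ_c), so h (1 + ρ_c/(ρ_m − ρ_c)) = Δ, i.e. h = Δ (ρ_m − ρ_c)/ρ_m.
h = 28.7 km × 440/3310 = 3.82 km.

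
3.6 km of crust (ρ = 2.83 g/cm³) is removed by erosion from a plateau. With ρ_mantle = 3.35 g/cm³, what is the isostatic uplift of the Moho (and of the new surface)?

3.04 km

Unloading: uplift u = e ρ_c/ρ_m = 3.6 km × 2.83/3.35 = 3.04 km.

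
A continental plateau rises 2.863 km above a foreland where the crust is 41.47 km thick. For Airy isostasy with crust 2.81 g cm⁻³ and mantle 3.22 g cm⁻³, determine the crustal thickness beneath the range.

64 km

Root depth r = h ρ_c / (ρ_m − ρ_c) = 2.863 km × 2.81 / 0.41 = 19.62 km.
Total thickness = T + h + r = 41.47 km + 2.863 km + 19.62 km = 64 km.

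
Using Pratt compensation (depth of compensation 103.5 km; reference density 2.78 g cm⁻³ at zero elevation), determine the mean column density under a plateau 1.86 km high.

Pratt balance: ρ_ref D = ρ (D + h).
ρ = ρ_ref D/(D + h) = 2.78 × 103.5 km/(103.5 km + 1.86 km) = 2.73 g cm⁻³.

2.73 g cm⁻³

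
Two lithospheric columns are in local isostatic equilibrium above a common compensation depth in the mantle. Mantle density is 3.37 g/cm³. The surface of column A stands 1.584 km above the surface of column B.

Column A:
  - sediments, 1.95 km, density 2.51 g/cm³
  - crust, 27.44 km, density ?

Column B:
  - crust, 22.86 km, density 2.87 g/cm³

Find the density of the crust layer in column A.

Take the compensation level at the base of the deeper column (depth z_c below the surface of column A) and equate Σ ρ_i t_i down to z_c; mantle fills any gap and the z_c terms cancel.
Column A: 1.95×2.51 + 27.44×ρ + (z_c − 29.39)×3.37
Column B: 1.584×0 + 22.86×2.87 + (z_c − 1.584 − 22.86)×3.37
The z_c×3.37 term appears on both sides and cancels. Collect the known terms of each column as K = Σ(ρt)_known − 3.37 × (depth of known layers): K_A = 4.8945 − 3.37×29.39 = −94.1498; K_B = 65.6082 − 3.37×(1.584 + 22.86) = −16.76808.
Balance: K_A + 27.44×ρ = K_B, so ρ = (K_B − K_A)/27.44 = 77.3817/27.44 = 2.82 g/cm³.

2.82 g/cm³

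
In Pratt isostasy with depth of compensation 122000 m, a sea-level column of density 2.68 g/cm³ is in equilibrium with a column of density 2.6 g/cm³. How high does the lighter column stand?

ρ_ref D = ρ (D + h) → h = D (ρ_ref − ρ)/ρ.
h = 122000 m × (2.68 − 2.6)/2.6 = 3750 m.

3750 m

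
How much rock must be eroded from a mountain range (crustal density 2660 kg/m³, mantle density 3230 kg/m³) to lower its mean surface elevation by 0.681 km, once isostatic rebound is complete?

Net drop Δ = e − u = e − e ρ_c/ρ_m = e (ρ_m − ρ_c)/ρ_m.
e = Δ ρ_m/(ρ_m − ρ_c) = 0.681 km × 3230/570 = 3.86 km.

3.86 km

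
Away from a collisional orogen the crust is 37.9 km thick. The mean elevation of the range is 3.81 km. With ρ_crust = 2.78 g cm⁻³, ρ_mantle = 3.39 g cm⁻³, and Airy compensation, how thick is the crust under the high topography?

Root depth r = h ρ_c / (ρ_m − ρ_c) = 3.81 km × 2.78 / 0.61 = 17.36 km.
Total thickness = T + h + r = 37.9 km + 3.81 km + 17.36 km = 59.1 km.

59.1 km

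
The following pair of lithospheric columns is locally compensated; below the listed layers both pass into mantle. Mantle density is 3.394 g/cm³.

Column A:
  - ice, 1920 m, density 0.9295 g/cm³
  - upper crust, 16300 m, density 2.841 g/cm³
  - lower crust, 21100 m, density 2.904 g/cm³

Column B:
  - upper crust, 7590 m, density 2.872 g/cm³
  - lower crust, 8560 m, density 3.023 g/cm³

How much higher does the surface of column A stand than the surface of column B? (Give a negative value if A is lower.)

4990 m

For any compensation level in the mantle, the mantle terms cancel and isostasy reduces to e = (Σt_A − Σt_B) − (Σ(ρt)_A − Σ(ρt)_B) / ρ_m.
Σt_A = 39320 m; Σt_B = 16150 m; Σ(ρt)_A = 109367.34; Σ(ρt)_B = 47675.36 (in m·g/cm³).
e = (39320 − 16150) − (109367.34 − 47675.36) / 3.394 = 4990 m.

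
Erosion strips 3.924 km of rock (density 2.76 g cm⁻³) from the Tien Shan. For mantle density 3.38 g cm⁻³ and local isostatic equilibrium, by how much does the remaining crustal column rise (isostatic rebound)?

3.2 km

Unloading: uplift u = e ρ_c/ρ_m = 3.924 km × 2.76/3.38 = 3.2 km.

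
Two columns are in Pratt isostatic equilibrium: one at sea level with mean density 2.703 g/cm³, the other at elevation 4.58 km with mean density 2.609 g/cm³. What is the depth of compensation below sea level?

ρ_ref D = ρ (D + h) → D (ρ_ref − ρ) = ρ h.
D = ρ h/(ρ_ref − ρ) = 2.609 × 4.58 km/(2.703 − 2.609) = 127 km.

127 km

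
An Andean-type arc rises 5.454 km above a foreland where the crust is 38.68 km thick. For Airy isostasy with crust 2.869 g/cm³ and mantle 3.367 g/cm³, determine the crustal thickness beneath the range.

Root depth r = h ρ_c / (ρ_m − ρ_c) = 5.454 km × 2.869 / 0.498 = 31.42 km.
Total thickness = T + h + r = 38.68 km + 5.454 km + 31.42 km = 75.6 km.

75.6 km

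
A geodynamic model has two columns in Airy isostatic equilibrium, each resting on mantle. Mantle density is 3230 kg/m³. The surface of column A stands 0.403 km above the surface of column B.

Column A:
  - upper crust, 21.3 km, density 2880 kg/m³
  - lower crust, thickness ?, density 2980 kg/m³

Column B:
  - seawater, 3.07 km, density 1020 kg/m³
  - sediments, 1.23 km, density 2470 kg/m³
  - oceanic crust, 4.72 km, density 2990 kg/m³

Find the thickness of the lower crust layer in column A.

Take the compensation level at the base of the deeper column (depth z_c below the surface of column A) and equate Σ ρ_i t_i down to z_c; mantle fills any gap and the z_c terms cancel.
Column A: 21.3×2880 + x×2980 + (z_c − 21.3 − x)×3230
Column B: 0.403×0 + 3.07×1020 + 1.23×2470 + 4.72×2990 + (z_c − 0.403 − 9.02)×3230
The z_c×3230 term appears on both sides and cancels. Collect the known terms of each column as K = Σ(ρt)_known − 3230 × (depth of known layers): K_A = 61344 − 3230×21.3 = −7455; K_B = 20282.3 − 3230×(0.403 + 9.02) = −10153.99.
Balance: K_A − x×(3230 − 2980) = K_B, so x = (K_A − K_B)/(3230 − 2980) = 2698.99/250 = 10.8 km.

10.8 km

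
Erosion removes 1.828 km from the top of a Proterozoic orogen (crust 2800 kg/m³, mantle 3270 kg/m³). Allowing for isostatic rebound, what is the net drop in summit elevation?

0.263 km

Rebound u = e ρ_c/ρ_m = 1.828 km × 2800/3270 = 1.565 km.
Net surface drop = e − u = 1.828 km − 1.565 km = e (ρ_m − ρ_c)/ρ_m = 0.263 km.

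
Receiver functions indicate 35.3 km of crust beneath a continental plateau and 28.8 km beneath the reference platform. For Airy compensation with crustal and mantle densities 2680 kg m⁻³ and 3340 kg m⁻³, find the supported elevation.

Excess crust Δ = 35.3 km − 28.8 km = 6.5 km, split between elevation h and root r with h + r = Δ.
Airy balance ρ_c h = (ρ_m − ρ_c) r gives r = h ρ_c/(ρ_m − ρ_c), so h (1 + ρ_c/(ρ_m − ρ_c)) = Δ, i.e. h = Δ (ρ_m − ρ_c)/ρ_m.
h = 6.5 km × 660/3340 = 1.28 km.

1.28 km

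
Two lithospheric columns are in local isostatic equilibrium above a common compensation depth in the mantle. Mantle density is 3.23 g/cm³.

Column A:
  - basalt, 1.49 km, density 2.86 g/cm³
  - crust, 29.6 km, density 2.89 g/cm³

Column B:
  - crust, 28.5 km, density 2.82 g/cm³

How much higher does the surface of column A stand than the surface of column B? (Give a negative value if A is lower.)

For any compensation level in the mantle, the mantle terms cancel and isostasy reduces to e = (Σt_A − Σt_B) − (Σ(ρt)_A − Σ(ρt)_B) / ρ_m.
Σt_A = 31.09 km; Σt_B = 28.5 km; Σ(ρt)_A = 89.8054; Σ(ρt)_B = 80.37 (in km·g/cm³).
e = (31.09 − 28.5) − (89.8054 − 80.37) / 3.23 = −0.331 km.

−0.331 km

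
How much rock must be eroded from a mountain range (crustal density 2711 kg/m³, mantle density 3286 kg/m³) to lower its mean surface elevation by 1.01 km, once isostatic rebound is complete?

5.77 km

Net drop Δ = e − u = e − e ρ_c/ρ_m = e (ρ_m − ρ_c)/ρ_m.
e = Δ ρ_m/(ρ_m − ρ_c) = 1.01 km × 3286/575 = 5.77 km.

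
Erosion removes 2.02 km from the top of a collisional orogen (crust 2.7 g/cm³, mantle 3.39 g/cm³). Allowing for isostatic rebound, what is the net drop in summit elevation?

0.411 km

Rebound u = e ρ_c/ρ_m = 2.02 km × 2.7/3.39 = 1.609 km.
Net surface drop = e − u = 2.02 km − 1.609 km = e (ρ_m − ρ_c)/ρ_m = 0.411 km.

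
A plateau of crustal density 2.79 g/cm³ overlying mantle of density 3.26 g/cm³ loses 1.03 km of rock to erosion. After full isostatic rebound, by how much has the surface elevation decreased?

0.148 km

Rebound u = e ρ_c/ρ_m = 1.03 km × 2.79/3.26 = 0.8815 km.
Net surface drop = e − u = 1.03 km − 0.8815 km = e (ρ_m − ρ_c)/ρ_m = 0.148 km.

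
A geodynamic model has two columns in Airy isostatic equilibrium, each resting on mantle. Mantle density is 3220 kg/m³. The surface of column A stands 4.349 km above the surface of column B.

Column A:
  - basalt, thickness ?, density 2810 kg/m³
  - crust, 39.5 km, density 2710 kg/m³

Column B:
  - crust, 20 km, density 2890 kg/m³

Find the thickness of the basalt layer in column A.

Take the compensation level at the base of the deeper column (depth z_c below the surface of column A) and equate Σ ρ_i t_i down to z_c; mantle fills any gap and the z_c terms cancel.
Column A: x×2810 + 39.5×2710 + (z_c − 39.5 − x)×3220
Column B: 4.349×0 + 20×2890 + (z_c − 4.349 − 20)×3220
The z_c×3220 term appears on both sides and cancels. Collect the known terms of each column as K = Σ(ρt)_known − 3220 × (depth of known layers): K_A = 107045 − 3220×39.5 = −20145; K_B = 57800 − 3220×(4.349 + 20) = −20603.78.
Balance: K_A − x×(3220 − 2810) = K_B, so x = (K_A − K_B)/(3220 − 2810) = 458.78/410 = 1.12 km.

1.12 km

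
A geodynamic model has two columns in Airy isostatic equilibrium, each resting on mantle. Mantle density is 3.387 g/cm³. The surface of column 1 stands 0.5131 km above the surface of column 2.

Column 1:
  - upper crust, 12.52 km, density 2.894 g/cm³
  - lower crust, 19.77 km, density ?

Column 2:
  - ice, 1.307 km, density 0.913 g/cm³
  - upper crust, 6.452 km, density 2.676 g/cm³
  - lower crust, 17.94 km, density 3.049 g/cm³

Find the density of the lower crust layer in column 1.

Take the compensation level at the base of the deeper column (depth z_c below the surface of column 1) and equate Σ ρ_i t_i down to z_c; mantle fills any gap and the z_c terms cancel.
Column 1: 12.52×2.894 + 19.77×ρ + (z_c − 32.29)×3.387
Column 2: 0.5131×0 + 1.307×0.913 + 6.452×2.676 + 17.94×3.049 + (z_c − 0.5131 − 25.699)×3.387
The z_c×3.387 term appears on both sides and cancels. Collect the known terms of each column as K = Σ(ρt)_known − 3.387 × (depth of known layers): K_1 = 36.23288 − 3.387×32.29 = −73.13335; K_2 = 73.157903 − 3.387×(0.5131 + 25.699) = −15.6224797.
Balance: K_1 + 19.77×ρ = K_2, so ρ = (K_2 − K_1)/19.77 = 57.5109/19.77 = 2.91 g/cm³.

2.91 g/cm³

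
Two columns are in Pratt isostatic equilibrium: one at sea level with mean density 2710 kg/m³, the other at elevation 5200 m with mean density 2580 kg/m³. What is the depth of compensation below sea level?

ρ_ref D = ρ (D + h) → D (ρ_ref − ρ) = ρ h.
D = ρ h/(ρ_ref − ρ) = 2580 × 5200 m/(2710 − 2580) = 103000 m.

103000 m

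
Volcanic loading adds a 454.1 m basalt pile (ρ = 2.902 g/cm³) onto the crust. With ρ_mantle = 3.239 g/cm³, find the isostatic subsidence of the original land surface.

Subaerial loading: s = t ρ_load / ρ_m.
s = 454.1 m × 2.902/3.239 = 407 m.

407 m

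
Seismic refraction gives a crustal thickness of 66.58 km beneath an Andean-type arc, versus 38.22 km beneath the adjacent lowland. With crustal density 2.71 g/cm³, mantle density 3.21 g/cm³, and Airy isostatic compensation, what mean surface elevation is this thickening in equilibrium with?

Excess crust Δ = 66.58 km − 38.22 km = 28.36 km, split between elevation h and root r with h + r = Δ.
Airy balance ρ_c h = (ρ_m − ρ_c) r gives r = h ρ_c/(ρ_m − ρ_c), so h (1 + ρ_c/(ρ_m − ρ_c)) = Δ, i.e. h = Δ (ρ_m − ρ_c)/ρ_m.
h = 28.36 km × 0.5/3.21 = 4.42 km.

4.42 km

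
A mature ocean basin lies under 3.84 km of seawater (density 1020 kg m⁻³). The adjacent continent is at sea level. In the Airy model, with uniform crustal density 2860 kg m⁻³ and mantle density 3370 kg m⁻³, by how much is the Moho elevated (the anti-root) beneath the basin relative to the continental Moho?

13.9 km

Balancing pressure at the compensation depth: replacing crust with seawater at the top is compensated by replacing crust with mantle at the base: d (ρ_c − ρ_w) = a (ρ_m − ρ_c).
a = d (ρ_c − ρ_w)/(ρ_m − ρ_c) = 3.84 km × 1840/510 = 13.9 km.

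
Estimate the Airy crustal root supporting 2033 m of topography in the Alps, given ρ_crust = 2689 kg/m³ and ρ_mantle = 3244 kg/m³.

Balancing pressure at the compensation depth: the weight of the topography is balanced by the buoyancy of the root, ρ_c h = (ρ_m − ρ_c) r.
r = h · ρ_c / (ρ_m − ρ_c) = 2033 m × 2689 / (3244 − 2689) = 9850 m.

9850 m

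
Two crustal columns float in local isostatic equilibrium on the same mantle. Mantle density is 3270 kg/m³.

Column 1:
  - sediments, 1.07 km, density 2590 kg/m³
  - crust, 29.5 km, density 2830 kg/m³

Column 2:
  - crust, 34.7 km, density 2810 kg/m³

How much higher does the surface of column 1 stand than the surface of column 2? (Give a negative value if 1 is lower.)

For any compensation level in the mantle, the mantle terms cancel and isostasy reduces to e = (Σt_1 − Σt_2) − (Σ(ρt)_1 − Σ(ρt)_2) / ρ_m.
Σt_1 = 30.57 km; Σt_2 = 34.7 km; Σ(ρt)_1 = 86256.3; Σ(ρt)_2 = 97507 (in km·kg/m³).
e = (30.57 − 34.7) − (86256.3 − 97507) / 3270 = −0.689 km.

−0.689 km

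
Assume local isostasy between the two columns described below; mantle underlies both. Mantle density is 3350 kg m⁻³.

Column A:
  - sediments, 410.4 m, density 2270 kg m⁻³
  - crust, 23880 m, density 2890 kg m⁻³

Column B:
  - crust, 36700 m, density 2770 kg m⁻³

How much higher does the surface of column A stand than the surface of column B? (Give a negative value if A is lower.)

For any compensation level in the mantle, the mantle terms cancel and isostasy reduces to e = (Σt_A − Σt_B) − (Σ(ρt)_A − Σ(ρt)_B) / ρ_m.
Σt_A = 24290.4 m; Σt_B = 36700 m; Σ(ρt)_A = 69944808; Σ(ρt)_B = 101659000 (in m·kg m⁻³).
e = (24290.4 − 36700) − (69944808 − 101659000) / 3350 = −2940 m.

−2940 m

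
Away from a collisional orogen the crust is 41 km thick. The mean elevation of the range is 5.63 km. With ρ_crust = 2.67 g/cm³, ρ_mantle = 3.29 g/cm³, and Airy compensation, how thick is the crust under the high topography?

70.9 km

Root depth r = h ρ_c / (ρ_m − ρ_c) = 5.63 km × 2.67 / 0.62 = 24.25 km.
Total thickness = T + h + r = 41 km + 5.63 km + 24.25 km = 70.9 km.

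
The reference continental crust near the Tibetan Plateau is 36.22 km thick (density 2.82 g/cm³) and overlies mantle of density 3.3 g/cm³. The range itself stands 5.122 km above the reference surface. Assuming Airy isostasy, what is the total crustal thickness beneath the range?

71.4 km

Root depth r = h ρ_c / (ρ_m − ρ_c) = 5.122 km × 2.82 / 0.48 = 30.09 km.
Total thickness = T + h + r = 36.22 km + 5.122 km + 30.09 km = 71.4 km.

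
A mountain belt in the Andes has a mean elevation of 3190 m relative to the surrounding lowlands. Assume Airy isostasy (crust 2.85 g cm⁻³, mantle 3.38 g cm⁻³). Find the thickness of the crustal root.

Balancing pressure at the compensation depth: the weight of the topography is balanced by the buoyancy of the root, ρ_c h = (ρ_m − ρ_c) r.
r = h · ρ_c / (ρ_m − ρ_c) = 3190 m × 2.85 / (3.38 − 2.85) = 17200 m.

17200 m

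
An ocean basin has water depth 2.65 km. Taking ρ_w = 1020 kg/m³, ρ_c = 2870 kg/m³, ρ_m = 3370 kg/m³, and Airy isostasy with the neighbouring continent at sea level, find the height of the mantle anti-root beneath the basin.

9.8 km

Balancing pressure at the compensation depth: replacing crust with seawater at the top is compensated by replacing crust with mantle at the base: d (ρ_c − ρ_w) = a (ρ_m − ρ_c).
a = d (ρ_c − ρ_w)/(ρ_m − ρ_c) = 2.65 km × 1850/500 = 9.8 km.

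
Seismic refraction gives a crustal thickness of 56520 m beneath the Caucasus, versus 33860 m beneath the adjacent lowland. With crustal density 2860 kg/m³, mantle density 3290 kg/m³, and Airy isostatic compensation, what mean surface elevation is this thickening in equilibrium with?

Excess crust Δ = 56520 m − 33860 m = 22660 m, split between elevation h and root r with h + r = Δ.
Airy balance ρ_c h = (ρ_m − ρ_c) r gives r = h ρ_c/(ρ_m − ρ_c), so h (1 + ρ_c/(ρ_m − ρ_c)) = Δ, i.e. h = Δ (ρ_m − ρ_c)/ρ_m.
h = 22660 m × 430/3290 = 2960 m.

2960 m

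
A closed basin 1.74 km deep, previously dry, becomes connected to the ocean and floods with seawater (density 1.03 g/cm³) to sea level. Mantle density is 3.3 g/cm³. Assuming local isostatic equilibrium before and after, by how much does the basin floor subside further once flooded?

After flooding the water column is d + s deep. Its weight must equal the weight of mantle displaced by the extra subsidence s: (d + s) ρ_w = s ρ_m.
s = d ρ_w / (ρ_m − ρ_w) = 1.74 km × 1.03/(3.3 − 1.03) = 0.79 km.

0.79 km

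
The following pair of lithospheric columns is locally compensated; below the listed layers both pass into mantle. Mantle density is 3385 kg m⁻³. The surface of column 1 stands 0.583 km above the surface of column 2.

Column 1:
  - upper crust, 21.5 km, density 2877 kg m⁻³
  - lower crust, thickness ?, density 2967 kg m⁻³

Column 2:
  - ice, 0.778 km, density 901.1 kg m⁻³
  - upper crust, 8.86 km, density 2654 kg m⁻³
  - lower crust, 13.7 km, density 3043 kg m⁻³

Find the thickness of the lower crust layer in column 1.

Take the compensation level at the base of the deeper column (depth z_c below the surface of column 1) and equate Σ ρ_i t_i down to z_c; mantle fills any gap and the z_c terms cancel.
Column 1: 21.5×2877 + x×2967 + (z_c − 21.5 − x)×3385
Column 2: 0.583×0 + 0.778×901.1 + 8.86×2654 + 13.7×3043 + (z_c − 0.583 − 23.338)×3385
The z_c×3385 term appears on both sides and cancels. Collect the known terms of each column as K = Σ(ρt)_known − 3385 × (depth of known layers): K_1 = 61855.5 − 3385×21.5 = −10922; K_2 = 65904.5958 − 3385×(0.583 + 23.338) = −15067.9892.
Balance: K_1 − x×(3385 − 2967) = K_2, so x = (K_1 − K_2)/(3385 − 2967) = 4145.99/418 = 9.92 km.

9.92 km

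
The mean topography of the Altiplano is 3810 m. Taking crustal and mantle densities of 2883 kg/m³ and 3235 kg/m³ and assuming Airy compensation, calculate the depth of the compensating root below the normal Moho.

Isostatic balance requires: the weight of the topography is balanced by the buoyancy of the root, ρ_c h = (ρ_m − ρ_c) r.
r = h · ρ_c / (ρ_m − ρ_c) = 3810 m × 2883 / (3235 − 2883) = 31200 m.

31200 m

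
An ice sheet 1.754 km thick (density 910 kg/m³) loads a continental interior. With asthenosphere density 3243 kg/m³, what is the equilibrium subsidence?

0.492 km

In Airy isostatic equilibrium: the ice load ρ_ice t is balanced by mantle displaced below, ρ_m s.
s = t ρ_ice / ρ_m = 1.754 km × 910/3243 = 0.492 km.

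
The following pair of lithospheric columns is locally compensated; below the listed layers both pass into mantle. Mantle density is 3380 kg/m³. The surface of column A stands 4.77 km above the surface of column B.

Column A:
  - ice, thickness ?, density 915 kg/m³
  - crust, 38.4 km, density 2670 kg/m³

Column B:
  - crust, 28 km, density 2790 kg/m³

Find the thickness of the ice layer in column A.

2.18 km

Take the compensation level at the base of the deeper column (depth z_c below the surface of column A) and equate Σ ρ_i t_i down to z_c; mantle fills any gap and the z_c terms cancel.
Column A: x×915 + 38.4×2670 + (z_c − 38.4 − x)×3380
Column B: 4.77×0 + 28×2790 + (z_c − 4.77 − 28)×3380
The z_c×3380 term appears on both sides and cancels. Collect the known terms of each column as K = Σ(ρt)_known − 3380 × (depth of known layers): K_A = 102528 − 3380×38.4 = −27264; K_B = 78120 − 3380×(4.77 + 28) = −32642.6.
Balance: K_A − x×(3380 − 915) = K_B, so x = (K_A − K_B)/(3380 − 915) = 5378.6/2465 = 2.18 km.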